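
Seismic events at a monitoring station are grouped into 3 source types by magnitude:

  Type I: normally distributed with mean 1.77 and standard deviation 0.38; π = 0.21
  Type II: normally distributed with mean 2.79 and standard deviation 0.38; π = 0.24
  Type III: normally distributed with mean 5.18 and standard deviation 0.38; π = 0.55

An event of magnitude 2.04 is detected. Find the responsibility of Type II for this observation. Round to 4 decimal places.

0.1734

By Bayes' theorem, P(k | x) = π_k f_k(x) / Σ_j π_j f_j(x).
Normal densities:
  p_I = 0.815643
  p_II = 0.149708
  p_III = 1.56445e-15
Prior × likelihood for each component:
  π_I·p_I = 0.21 × 0.815643 = 0.171285
  π_II·p_II = 0.24 × 0.149708 = 0.0359299
  π_III·p_III = 0.55 × 1.56445e-15 = 8.60446e-16
Denominator: 0.171285 + 0.0359299 + 8.60446e-16 = 0.207215
P(Type II | 2.04) = 0.0359299 / 0.207215 ≈ 0.1734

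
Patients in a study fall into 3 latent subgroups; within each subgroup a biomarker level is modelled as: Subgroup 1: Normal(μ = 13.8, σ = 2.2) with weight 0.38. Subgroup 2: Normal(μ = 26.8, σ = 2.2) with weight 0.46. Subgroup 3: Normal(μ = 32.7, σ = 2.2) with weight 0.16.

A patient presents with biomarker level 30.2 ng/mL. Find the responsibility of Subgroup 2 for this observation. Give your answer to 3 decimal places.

P(component k | x) = w_k·f_k(x) / marginal(x), where marginal(x) = Σ_j w_j·f_j(x).
Normal densities:
  f_1 = (1/(2.2·√(2π)))·exp(−(30.2−13.8)²/(2·2.2²)) = 0.181337·exp(-27.78512) = 1.55439e-13
  f_2 = (1/(2.2·√(2π)))·exp(−(30.2−26.8)²/(2·2.2²)) = 0.181337·exp(-1.19421) = 0.0549347
  f_3 = (1/(2.2·√(2π)))·exp(−(30.2−32.7)²/(2·2.2²)) = 0.181337·exp(-0.64566) = 0.0950781
Multiply by the mixture weights:
  w_1·f_1 = 0.38 × 1.55439e-13 = 5.9067e-14
  w_2·f_2 = 0.46 × 0.0549347 = 0.0252699
  w_3·f_3 = 0.16 × 0.0950781 = 0.0152125
Marginal: 5.9067e-14 + 0.0252699 + 0.0152125 = 0.0404824
P(Subgroup 2 | the observation) ≈ 0.624

0.624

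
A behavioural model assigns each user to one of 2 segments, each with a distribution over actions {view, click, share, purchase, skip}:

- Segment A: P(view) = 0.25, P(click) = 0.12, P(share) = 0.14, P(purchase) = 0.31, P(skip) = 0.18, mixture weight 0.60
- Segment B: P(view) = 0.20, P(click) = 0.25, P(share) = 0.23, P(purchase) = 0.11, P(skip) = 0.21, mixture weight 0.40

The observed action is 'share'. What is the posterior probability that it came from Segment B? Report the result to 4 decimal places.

0.5227

The responsibility of component k is w_k f_k(x) divided by Σ_j w_j f_j(x).
Evaluate each component's likelihood at the observed value:
  p_A = P(share | comp) = 0.14
  p_B = P(share | comp) = 0.23
Prior × likelihood for each component:
  w_A·p_A = 0.60 × 0.14 = 0.084
  w_B·p_B = 0.40 × 0.23 = 0.092
Normaliser: 0.084 + 0.092 = 0.176
So the posterior for Segment B is 0.092 / 0.176 ≈ 0.5227.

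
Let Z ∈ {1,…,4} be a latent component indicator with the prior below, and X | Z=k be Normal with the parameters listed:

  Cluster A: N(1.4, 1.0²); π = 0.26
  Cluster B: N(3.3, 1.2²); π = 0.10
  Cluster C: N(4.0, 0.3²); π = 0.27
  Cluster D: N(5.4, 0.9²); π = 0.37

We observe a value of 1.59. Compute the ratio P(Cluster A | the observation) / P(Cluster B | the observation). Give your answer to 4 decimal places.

The posterior odds equal the prior odds times the likelihood ratio: (π_i/π_j)·(f_i(x)/f_j(x)).
Component likelihoods at x = 1.59:
  L_A = (1/(1.0·√(2π)))·exp(−(1.59−1.4)²/(2·1.0²)) = 0.398942·exp(-0.01805) = 0.391806
  L_B = (1/(1.2·√(2π)))·exp(−(1.59−3.3)²/(2·1.2²)) = 0.332452·exp(-1.01531) = 0.120444
  L_C = (1/(0.3·√(2π)))·exp(−(1.59−4.0)²/(2·0.3²)) = 1.329808·exp(-32.26722) = 1.28918e-14
  L_D = (1/(0.9·√(2π)))·exp(−(1.59−5.4)²/(2·0.9²)) = 0.443269·exp(-8.96056) = 5.69046e-05
Posterior odds = (π_A·L_A) / (π_B·L_B) = (0.26·0.391806) / (0.10·0.120444) = 0.10187 / 0.0120444 ≈ 8.4579

8.4579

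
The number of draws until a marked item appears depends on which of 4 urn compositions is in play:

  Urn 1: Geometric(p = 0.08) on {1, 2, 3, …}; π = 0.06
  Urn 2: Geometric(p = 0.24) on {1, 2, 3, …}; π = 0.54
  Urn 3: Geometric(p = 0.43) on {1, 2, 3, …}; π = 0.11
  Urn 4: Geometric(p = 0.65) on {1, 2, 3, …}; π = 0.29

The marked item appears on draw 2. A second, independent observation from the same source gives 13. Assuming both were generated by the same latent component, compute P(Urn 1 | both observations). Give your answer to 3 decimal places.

0.127

Posterior ∝ prior × likelihood, so P(k | x) ∝ P(Z=k) f_k(x); normalise over all components.
Since both observations come from the same component, the likelihood for component k is f_k(x₁)·f_k(x₂).
  L_1 = [0.0736] × [0.0294133] = 0.00216482
  L_2 = [0.1824] × [0.00891198] = 0.00162555
  L_3 = [0.2451] × [0.000505786] = 0.000123968
  L_4 = [0.2275] × [2.19649e-06] = 4.99702e-07
Weight by the priors:
  P(Z=1)·L_1 = 0.06 × 0.00216482 = 0.000129889
  P(Z=2)·L_2 = 0.54 × 0.00162555 = 0.000877795
  P(Z=3)·L_3 = 0.11 × 0.000123968 = 1.36365e-05
  P(Z=4)·L_4 = 0.29 × 4.99702e-07 = 1.44914e-07
Marginal: 0.000129889 + 0.000877795 + 1.36365e-05 + 1.44914e-07 = 0.00102147
P(Urn 1 | x₁, x₂) = 0.000129889 / 0.00102147 ≈ 0.127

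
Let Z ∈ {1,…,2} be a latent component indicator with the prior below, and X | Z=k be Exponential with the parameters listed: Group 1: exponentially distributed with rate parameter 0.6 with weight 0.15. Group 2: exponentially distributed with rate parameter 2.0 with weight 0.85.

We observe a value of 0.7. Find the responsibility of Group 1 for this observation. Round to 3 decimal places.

The responsibility of component k is π_k f_k(x) divided by Σ_j π_j f_j(x).
Exponential densities:
  L_1 = 0.394228
  L_2 = 0.493194
Weight by the priors:
  π_1·L_1 = 0.15 × 0.394228 = 0.0591342
  π_2·L_2 = 0.85 × 0.493194 = 0.419215
Denominator: 0.0591342 + 0.419215 = 0.478349
Responsibility of Group 1: 0.0591342 / 0.478349 ≈ 0.124

0.124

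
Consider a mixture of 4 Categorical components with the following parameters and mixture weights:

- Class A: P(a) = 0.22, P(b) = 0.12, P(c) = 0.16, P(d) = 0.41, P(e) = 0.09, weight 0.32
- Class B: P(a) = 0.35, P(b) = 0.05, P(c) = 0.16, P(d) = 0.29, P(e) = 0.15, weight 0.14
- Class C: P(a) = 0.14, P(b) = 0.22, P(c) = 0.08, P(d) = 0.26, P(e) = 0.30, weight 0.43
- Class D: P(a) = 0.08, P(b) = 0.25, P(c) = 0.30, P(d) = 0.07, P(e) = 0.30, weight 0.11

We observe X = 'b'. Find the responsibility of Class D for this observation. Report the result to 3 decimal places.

P(component k | x) = π_k·f_k(x) / marginal(x), where marginal(x) = Σ_j π_j·f_j(x).
Evaluate each component's likelihood at the observed value:
  f_A = P(b | comp) = 0.12
  f_B = P(b | comp) = 0.05
  f_C = P(b | comp) = 0.22
  f_D = P(b | comp) = 0.25
Unnormalised posteriors:
  π_A·f_A = 0.32 × 0.12 = 0.0384
  π_B·f_B = 0.14 × 0.05 = 0.007
  π_C·f_C = 0.43 × 0.22 = 0.0946
  π_D·f_D = 0.11 × 0.25 = 0.0275
Evidence: 0.0384 + 0.007 + 0.0946 + 0.0275 = 0.1675
P(Class D | data) ≈ 0.164

0.164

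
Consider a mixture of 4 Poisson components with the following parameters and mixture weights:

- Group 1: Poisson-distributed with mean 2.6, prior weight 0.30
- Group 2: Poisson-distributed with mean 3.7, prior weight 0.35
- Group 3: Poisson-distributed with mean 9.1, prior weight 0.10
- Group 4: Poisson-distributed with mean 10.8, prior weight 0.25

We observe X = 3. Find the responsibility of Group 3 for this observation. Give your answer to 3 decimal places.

0.010

Posterior ∝ prior × likelihood, so P(k | x) ∝ w_k f_k(x); normalise over all components.
Component likelihoods at x = 3:
  p_1 = e^(−2.6)·2.6^3/3! = 0.217572
  p_2 = e^(−3.7)·3.7^3/3! = 0.20872
  p_3 = e^(−9.1)·9.1^3/3! = 0.0140247
  p_4 = e^(−10.8)·10.8^3/3! = 0.00428292
Prior × likelihood for each component:
  w_1·p_1 = 0.30 × 0.217572 = 0.0652716
  w_2·p_2 = 0.35 × 0.20872 = 0.073052
  w_3·p_3 = 0.10 × 0.0140247 = 0.00140247
  w_4·p_4 = 0.25 × 0.00428292 = 0.00107073
Marginal: 0.0652716 + 0.073052 + 0.00140247 + 0.00107073 = 0.140797
P(Group 3 | data) = 0.00140247 / 0.140797 ≈ 0.010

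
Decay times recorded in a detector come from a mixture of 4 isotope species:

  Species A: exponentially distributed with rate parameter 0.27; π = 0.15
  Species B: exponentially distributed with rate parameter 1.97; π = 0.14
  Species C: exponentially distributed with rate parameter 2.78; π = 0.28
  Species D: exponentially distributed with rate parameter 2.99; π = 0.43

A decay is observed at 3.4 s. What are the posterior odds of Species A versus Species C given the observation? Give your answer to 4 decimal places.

Only the two components matter; the odds are (π_i f_i(x)) / (π_j f_j(x)).
Exponential densities:
  f_A = 0.107816
  f_B = 0.00242975
  f_C = 0.00021832
  f_D = 0.000114983
Odds = (0.15/0.28) × (0.107816/0.00021832) = 0.535714 × 493.842 ≈ 264.5582

264.5582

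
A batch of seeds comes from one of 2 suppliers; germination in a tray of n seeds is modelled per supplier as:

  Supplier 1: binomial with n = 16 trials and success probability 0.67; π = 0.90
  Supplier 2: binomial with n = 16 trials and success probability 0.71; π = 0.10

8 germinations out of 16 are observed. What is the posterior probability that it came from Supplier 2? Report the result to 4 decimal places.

0.0591

Apply Bayes' rule: the posterior for each component is proportional to its prior times its likelihood at x.
Binomial probabilities:
  p_1 = C(16,8)·0.67^8·0.33^8 = 12870·0.0406068·0.000140641 = 0.0735002
  p_2 = C(16,8)·0.71^8·0.29^8 = 12870·0.0645754·5.00246e-05 = 0.0415747
Multiply by the mixture weights:
  π_1·p_1 = 0.90 × 0.0735002 = 0.0661502
  π_2·p_2 = 0.10 × 0.0415747 = 0.00415747
Sum: 0.0661502 + 0.00415747 = 0.0703076
P(Supplier 2 | x) ≈ 0.0591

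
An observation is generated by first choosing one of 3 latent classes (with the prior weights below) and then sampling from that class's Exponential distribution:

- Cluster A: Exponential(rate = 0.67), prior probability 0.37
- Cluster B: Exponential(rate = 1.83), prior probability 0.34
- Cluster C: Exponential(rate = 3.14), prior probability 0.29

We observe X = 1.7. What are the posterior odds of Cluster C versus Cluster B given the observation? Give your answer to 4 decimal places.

The posterior odds equal the prior odds times the likelihood ratio: (w_i/w_j)·(f_i(x)/f_j(x)).
Exponential densities:
  f_A = 0.214493
  f_B = 0.0815382
  f_C = 0.0150892
Odds = (0.29/0.34) × (0.0150892/0.0815382) = 0.852941 × 0.185057 ≈ 0.1578

0.1578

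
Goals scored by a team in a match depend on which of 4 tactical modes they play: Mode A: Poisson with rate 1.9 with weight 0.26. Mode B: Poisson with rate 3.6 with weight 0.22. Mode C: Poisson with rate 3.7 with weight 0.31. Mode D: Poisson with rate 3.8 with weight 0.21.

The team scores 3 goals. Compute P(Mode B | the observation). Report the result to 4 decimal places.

0.2350

P(component k | x) = P(Z=k)·f_k(x) / marginal(x), where marginal(x) = Σ_j P(Z=j)·f_j(x).
Poisson probabilities:
  f_A = e^(−1.9)·1.9^3/3! = 0.170982
  f_B = e^(−3.6)·3.6^3/3! = 0.212469
  f_C = e^(−3.7)·3.7^3/3! = 0.20872
  f_D = e^(−3.8)·3.8^3/3! = 0.204588
Unnormalised posteriors:
  P(Z=A)·f_A = 0.26 × 0.170982 = 0.0444553
  P(Z=B)·f_B = 0.22 × 0.212469 = 0.0467432
  P(Z=C)·f_C = 0.31 × 0.20872 = 0.0647032
  P(Z=D)·f_D = 0.21 × 0.204588 = 0.0429635
Normaliser: 0.0444553 + 0.0467432 + 0.0647032 + 0.0429635 = 0.198865
P(Mode B | the observation) = 0.0467432 / 0.198865 ≈ 0.2350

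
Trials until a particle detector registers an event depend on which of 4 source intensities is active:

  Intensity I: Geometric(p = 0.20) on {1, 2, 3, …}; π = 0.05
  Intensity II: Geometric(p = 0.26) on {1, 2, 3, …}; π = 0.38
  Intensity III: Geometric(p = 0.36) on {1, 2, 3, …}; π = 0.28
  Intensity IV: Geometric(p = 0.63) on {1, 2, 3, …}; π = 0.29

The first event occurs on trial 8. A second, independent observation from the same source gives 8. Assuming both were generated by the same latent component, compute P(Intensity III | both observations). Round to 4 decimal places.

0.1306

Posterior ∝ prior × likelihood, so P(k | x) ∝ P(Z=k) f_k(x); normalise over all components.
Since both observations come from the same component, the likelihood for component k is f_k(x₁)·f_k(x₂).
  L_I = [0.041943] × [0.041943] = 0.00175922
  L_II = [0.0315933] × [0.0315933] = 0.000998138
  L_III = [0.015833] × [0.015833] = 0.000250683
  L_IV = [0.000598071] × [0.000598071] = 3.57689e-07
Multiply by the mixture weights:
  P(Z=I)·L_I = 0.05 × 0.00175922 = 8.79609e-05
  P(Z=II)·L_II = 0.38 × 0.000998138 = 0.000379293
  P(Z=III)·L_III = 0.28 × 0.000250683 = 7.01912e-05
  P(Z=IV)·L_IV = 0.29 × 3.57689e-07 = 1.0373e-07
Evidence: 8.79609e-05 + 0.000379293 + 7.01912e-05 + 1.0373e-07 = 0.000537548
Responsibility of Intensity III: 7.01912e-05 / 0.000537548 ≈ 0.1306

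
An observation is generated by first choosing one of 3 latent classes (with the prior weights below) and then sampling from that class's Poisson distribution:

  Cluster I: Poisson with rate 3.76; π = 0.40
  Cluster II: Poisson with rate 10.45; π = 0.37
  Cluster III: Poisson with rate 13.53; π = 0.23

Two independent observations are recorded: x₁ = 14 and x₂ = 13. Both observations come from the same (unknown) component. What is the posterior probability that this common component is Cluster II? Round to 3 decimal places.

The responsibility of component k is π_k f_k(x) divided by Σ_j π_j f_j(x).
Since both observations come from the same component, the likelihood for component k is f_k(x₁)·f_k(x₂).
  p_I = [3.01491e-05] × [0.000112257] = 3.38445e-09
  p_II = [0.0614954] × [0.0823861] = 0.00506637
  p_III = [0.105137] × [0.108789] = 0.0114378
Unnormalised posteriors:
  π_I·p_I = 0.40 × 3.38445e-09 = 1.35378e-09
  π_II·p_II = 0.37 × 0.00506637 = 0.00187456
  π_III·p_III = 0.23 × 0.0114378 = 0.0026307
Marginal: 1.35378e-09 + 0.00187456 + 0.0026307 = 0.00450525
P(Cluster II | x₁, x₂) = 0.00187456 / 0.00450525 ≈ 0.416

0.416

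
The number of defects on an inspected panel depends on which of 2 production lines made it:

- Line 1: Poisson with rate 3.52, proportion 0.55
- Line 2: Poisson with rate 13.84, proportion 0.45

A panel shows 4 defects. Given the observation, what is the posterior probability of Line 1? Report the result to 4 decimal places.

The responsibility of component k is π_k f_k(x) divided by Σ_j π_j f_j(x).
Poisson probabilities:
  L_1 = e^(−3.52)·3.52^4/4! = 0.18934
  L_2 = e^(−13.84)·13.84^4/4! = 0.00149175
Prior × likelihood for each component:
  π_1·L_1 = 0.55 × 0.18934 = 0.104137
  π_2·L_2 = 0.45 × 0.00149175 = 0.00067129
Marginal: 0.104137 + 0.00067129 = 0.104808
P(Line 1 | the observation) = 0.104137 / 0.104808 ≈ 0.9936

0.9936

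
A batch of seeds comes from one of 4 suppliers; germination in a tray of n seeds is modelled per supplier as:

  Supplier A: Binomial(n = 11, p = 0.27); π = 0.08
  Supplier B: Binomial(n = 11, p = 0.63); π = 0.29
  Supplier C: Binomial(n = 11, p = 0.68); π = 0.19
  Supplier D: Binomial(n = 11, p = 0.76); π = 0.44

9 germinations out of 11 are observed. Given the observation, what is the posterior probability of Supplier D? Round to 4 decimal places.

0.6362

Apply Bayes' rule: the posterior for each component is proportional to its prior times its likelihood at x.
Component likelihoods at x = 9 germinations out of 11:
  L_A = C(11,9)·0.27^9·0.73^2 = 55·7.6256e-06·0.5329 = 0.000223502
  L_B = C(11,9)·0.63^9·0.37^2 = 55·0.0156338·0.1369 = 0.117715
  L_C = C(11,9)·0.68^9·0.32^2 = 55·0.0310871·0.1024 = 0.175083
  L_D = C(11,9)·0.76^9·0.24^2 = 55·0.0845906·0.0576 = 0.267983
Prior × likelihood for each component:
  π_A·L_A = 0.08 × 0.000223502 = 1.78802e-05
  π_B·L_B = 0.29 × 0.117715 = 0.0341373
  π_C·L_C = 0.19 × 0.175083 = 0.0332657
  π_D·L_D = 0.44 × 0.267983 = 0.117913
Normaliser: 1.78802e-05 + 0.0341373 + 0.0332657 + 0.117913 = 0.185333
So the posterior for Supplier D is 0.117913 / 0.185333 ≈ 0.6362.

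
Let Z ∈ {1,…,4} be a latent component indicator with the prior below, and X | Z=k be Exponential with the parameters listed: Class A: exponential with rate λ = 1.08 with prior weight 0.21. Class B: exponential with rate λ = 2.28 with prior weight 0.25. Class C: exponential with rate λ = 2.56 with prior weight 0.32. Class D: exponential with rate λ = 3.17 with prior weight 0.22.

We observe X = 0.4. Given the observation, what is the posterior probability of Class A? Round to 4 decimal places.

0.1699

By Bayes' theorem, P(k | x) = P(Z=k) f_k(x) / Σ_j P(Z=j) f_j(x).
Exponential densities:
  f_A = 1.08·e^(−1.08·0.4) = 1.08·e^(−0.4320) = 0.701146
  f_B = 2.28·e^(−2.28·0.4) = 2.28·e^(−0.9120) = 0.915922
  f_C = 2.56·e^(−2.56·0.4) = 2.56·e^(−1.0240) = 0.919438
  f_D = 3.17·e^(−3.17·0.4) = 3.17·e^(−1.2680) = 0.892018
Weight by the priors:
  P(Z=A)·f_A = 0.21 × 0.701146 = 0.147241
  P(Z=B)·f_B = 0.25 × 0.915922 = 0.22898
  P(Z=C)·f_C = 0.32 × 0.919438 = 0.29422
  P(Z=D)·f_D = 0.22 × 0.892018 = 0.196244
Normaliser: 0.147241 + 0.22898 + 0.29422 + 0.196244 = 0.866685
P(Class A | data) = 0.147241 / 0.866685 ≈ 0.1699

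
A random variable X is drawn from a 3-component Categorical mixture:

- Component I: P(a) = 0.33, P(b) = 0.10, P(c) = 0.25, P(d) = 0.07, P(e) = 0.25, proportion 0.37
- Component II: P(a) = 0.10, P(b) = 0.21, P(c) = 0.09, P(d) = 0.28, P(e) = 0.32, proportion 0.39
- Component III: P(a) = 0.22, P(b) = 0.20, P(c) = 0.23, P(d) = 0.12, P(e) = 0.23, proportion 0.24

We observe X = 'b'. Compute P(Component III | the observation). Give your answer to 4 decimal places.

The responsibility of component k is P(Z=k) f_k(x) divided by Σ_j P(Z=j) f_j(x).
Evaluate each component's likelihood at the observed value:
  L_I = P(b | comp) = 0.10
  L_II = P(b | comp) = 0.21
  L_III = P(b | comp) = 0.20
Multiply by the mixture weights:
  P(Z=I)·L_I = 0.37 × 0.1 = 0.037
  P(Z=II)·L_II = 0.39 × 0.21 = 0.0819
  P(Z=III)·L_III = 0.24 × 0.2 = 0.048
Denominator: 0.037 + 0.0819 + 0.048 = 0.1669
P(Component III | 'b') = 0.048 / 0.1669 ≈ 0.2876

0.2876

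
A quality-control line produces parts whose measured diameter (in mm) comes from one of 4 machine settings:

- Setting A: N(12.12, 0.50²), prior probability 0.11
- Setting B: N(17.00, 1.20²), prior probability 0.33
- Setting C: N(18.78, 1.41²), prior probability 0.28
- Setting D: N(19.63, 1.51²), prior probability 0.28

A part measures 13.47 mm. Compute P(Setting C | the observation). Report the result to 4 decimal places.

0.0172

By Bayes' theorem, P(k | x) = P(Z=k) f_k(x) / Σ_j P(Z=j) f_j(x).
Evaluate each component's likelihood at the observed value:
  f_A = 0.0208419
  f_B = 0.00439204
  f_C = 0.000235513
  f_D = 6.42913e-05
Multiply by the mixture weights:
  P(Z=A)·f_A = 0.11 × 0.0208419 = 0.00229261
  P(Z=B)·f_B = 0.33 × 0.00439204 = 0.00144937
  P(Z=C)·f_C = 0.28 × 0.000235513 = 6.59435e-05
  P(Z=D)·f_D = 0.28 × 6.42913e-05 = 1.80016e-05
Sum: 0.00229261 + 0.00144937 + 6.59435e-05 + 1.80016e-05 = 0.00382592
P(Setting C | the observation) = 6.59435e-05 / 0.00382592 ≈ 0.0172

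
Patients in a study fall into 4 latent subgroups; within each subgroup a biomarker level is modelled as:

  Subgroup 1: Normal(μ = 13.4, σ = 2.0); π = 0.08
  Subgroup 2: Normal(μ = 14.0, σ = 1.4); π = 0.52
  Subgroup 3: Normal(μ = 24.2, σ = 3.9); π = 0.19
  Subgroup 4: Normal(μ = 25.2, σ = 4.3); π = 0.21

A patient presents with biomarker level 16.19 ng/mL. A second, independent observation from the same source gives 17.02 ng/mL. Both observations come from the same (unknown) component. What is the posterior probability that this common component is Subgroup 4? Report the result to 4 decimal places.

0.0216

Apply Bayes' rule: the posterior for each component is proportional to its prior times its likelihood at x.
Since both observations come from the same component, the likelihood for component k is f_k(x₁)·f_k(x₂).
  L_1 = [0.0753887] × [0.0387689] = 0.00292274
  L_2 = [0.0838349] × [0.0278188] = 0.00233219
  L_3 = [0.0124124] × [0.0187868] = 0.000233189
  L_4 = [0.010329] × [0.0151922] = 0.00015692
Prior × likelihood for each component:
  w_1·L_1 = 0.08 × 0.00292274 = 0.000233819
  w_2·L_2 = 0.52 × 0.00233219 = 0.00121274
  w_3·L_3 = 0.19 × 0.000233189 = 4.4306e-05
  w_4·L_4 = 0.21 × 0.00015692 = 3.29533e-05
Evidence: 0.000233819 + 0.00121274 + 4.4306e-05 + 3.29533e-05 = 0.00152382
P(Subgroup 4 | data) = 3.29533e-05 / 0.00152382 ≈ 0.0216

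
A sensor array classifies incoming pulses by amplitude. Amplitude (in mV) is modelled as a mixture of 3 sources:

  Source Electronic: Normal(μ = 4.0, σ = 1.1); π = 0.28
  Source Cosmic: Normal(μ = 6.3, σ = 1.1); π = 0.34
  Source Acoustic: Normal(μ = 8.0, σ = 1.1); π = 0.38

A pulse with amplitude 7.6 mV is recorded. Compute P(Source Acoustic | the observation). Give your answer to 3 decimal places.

0.676

Apply Bayes' rule: the posterior for each component is proportional to its prior times its likelihood at x.
Normal densities:
  f_Electronic = (1/(1.1·√(2π)))·exp(−(7.6−4.0)²/(2·1.1²)) = 0.362675·exp(-5.35537) = 0.00171281
  f_Cosmic = (1/(1.1·√(2π)))·exp(−(7.6−6.3)²/(2·1.1²)) = 0.362675·exp(-0.69835) = 0.180397
  f_Acoustic = (1/(1.1·√(2π)))·exp(−(7.6−8.0)²/(2·1.1²)) = 0.362675·exp(-0.06612) = 0.339472
Weight by the priors:
  π_Electronic·f_Electronic = 0.28 × 0.00171281 = 0.000479586
  π_Cosmic·f_Cosmic = 0.34 × 0.180397 = 0.0613349
  π_Acoustic·f_Acoustic = 0.38 × 0.339472 = 0.128999
Denominator: 0.000479586 + 0.0613349 + 0.128999 = 0.190814
Responsibility of Source Acoustic: 0.128999 / 0.190814 ≈ 0.676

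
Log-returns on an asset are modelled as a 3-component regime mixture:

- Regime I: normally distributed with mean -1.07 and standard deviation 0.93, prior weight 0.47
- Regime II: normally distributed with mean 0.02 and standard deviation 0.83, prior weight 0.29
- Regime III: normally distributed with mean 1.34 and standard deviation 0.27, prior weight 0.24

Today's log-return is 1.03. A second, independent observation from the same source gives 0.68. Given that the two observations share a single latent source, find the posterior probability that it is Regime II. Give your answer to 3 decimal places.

Apply Bayes' rule: the posterior for each component is proportional to its prior times its likelihood at x.
Since both observations come from the same component, the likelihood for component k is f_k(x₁)·f_k(x₂).
  f_I = [(1/(0.93·√(2π)))·exp(−(1.03−-1.07)²/(2·0.93²)) = 0.428970·exp(-2.54943) = 0.0335139] × [0.0730359] = 0.00244772
  f_II = [(1/(0.83·√(2π)))·exp(−(1.03−0.02)²/(2·0.83²)) = 0.480653·exp(-0.74038) = 0.229239] × [0.35037] = 0.0803183
  f_III = [(1/(0.27·√(2π)))·exp(−(1.03−1.34)²/(2·0.27²)) = 1.477564·exp(-0.65912) = 0.764352] × [0.0744774] = 0.0569269
Multiply by the mixture weights:
  π_I·f_I = 0.47 × 0.00244772 = 0.00115043
  π_II·f_II = 0.29 × 0.0803183 = 0.0232923
  π_III·f_III = 0.24 × 0.0569269 = 0.0136625
Sum: 0.00115043 + 0.0232923 + 0.0136625 = 0.0381052
P(Regime II | data) ≈ 0.611

0.611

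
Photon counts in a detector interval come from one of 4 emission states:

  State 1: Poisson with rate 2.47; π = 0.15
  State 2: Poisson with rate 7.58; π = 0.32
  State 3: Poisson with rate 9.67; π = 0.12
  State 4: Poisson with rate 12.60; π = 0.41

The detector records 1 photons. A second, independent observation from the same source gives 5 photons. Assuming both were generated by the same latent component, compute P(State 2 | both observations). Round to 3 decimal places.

The responsibility of component k is P(Z=k) f_k(x) divided by Σ_j P(Z=j) f_j(x).
Since both observations come from the same component, the likelihood for component k is f_k(x₁)·f_k(x₂).
  f_1 = [e^(−2.47)·2.47^1/1! = 0.208925] × [0.0648032] = 0.013539
  f_2 = [e^(−7.58)·7.58^1/1! = 0.00387005] × [0.106466] = 0.000412031
  f_3 = [e^(−9.67)·9.67^1/1! = 0.000610659] × [0.0444963] = 2.7172e-05
  f_4 = [e^(−12.60)·12.60^1/1! = 4.24874e-05] × [0.00892403] = 3.79159e-07
Unnormalised posteriors:
  P(Z=1)·f_1 = 0.15 × 0.013539 = 0.00203085
  P(Z=2)·f_2 = 0.32 × 0.000412031 = 0.00013185
  P(Z=3)·f_3 = 0.12 × 2.7172e-05 = 3.26065e-06
  P(Z=4)·f_4 = 0.41 × 3.79159e-07 = 1.55455e-07
Normaliser: 0.00203085 + 0.00013185 + 3.26065e-06 + 1.55455e-07 = 0.00216611
So the posterior for State 2 is 0.00013185 / 0.00216611 ≈ 0.061.

0.061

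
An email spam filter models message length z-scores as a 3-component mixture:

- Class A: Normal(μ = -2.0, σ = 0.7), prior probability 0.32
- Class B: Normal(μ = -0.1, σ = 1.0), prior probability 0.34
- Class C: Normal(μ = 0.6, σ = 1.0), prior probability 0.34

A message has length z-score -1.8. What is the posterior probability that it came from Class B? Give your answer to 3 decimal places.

0.149

The responsibility of component k is π_k f_k(x) divided by Σ_j π_j f_j(x).
Evaluate each component's likelihood at the observed value:
  p_A = 0.547124
  p_B = 0.0940491
  p_C = 0.0223945
Weight by the priors:
  π_A·p_A = 0.32 × 0.547124 = 0.17508
  π_B·p_B = 0.34 × 0.0940491 = 0.0319767
  π_C·p_C = 0.34 × 0.0223945 = 0.00761414
Normaliser: 0.17508 + 0.0319767 + 0.00761414 = 0.21467
P(Class B | -1.8) ≈ 0.149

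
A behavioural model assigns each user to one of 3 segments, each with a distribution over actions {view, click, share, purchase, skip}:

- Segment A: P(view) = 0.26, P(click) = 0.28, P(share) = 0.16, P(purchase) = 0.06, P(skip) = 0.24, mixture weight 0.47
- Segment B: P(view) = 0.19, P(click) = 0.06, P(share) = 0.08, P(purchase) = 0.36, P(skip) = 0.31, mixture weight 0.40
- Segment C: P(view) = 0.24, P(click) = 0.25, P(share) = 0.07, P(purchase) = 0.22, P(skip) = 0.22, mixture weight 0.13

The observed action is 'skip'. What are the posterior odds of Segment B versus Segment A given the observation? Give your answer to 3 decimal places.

1.099

Only the two components matter; the odds are (π_i f_i(x)) / (π_j f_j(x)).
Categorical probabilities:
  f_A = P(skip | comp) = 0.24
  f_B = P(skip | comp) = 0.31
  f_C = P(skip | comp) = 0.22
Odds = (0.40/0.47) × (0.31/0.24) = 0.851064 × 1.29167 ≈ 1.099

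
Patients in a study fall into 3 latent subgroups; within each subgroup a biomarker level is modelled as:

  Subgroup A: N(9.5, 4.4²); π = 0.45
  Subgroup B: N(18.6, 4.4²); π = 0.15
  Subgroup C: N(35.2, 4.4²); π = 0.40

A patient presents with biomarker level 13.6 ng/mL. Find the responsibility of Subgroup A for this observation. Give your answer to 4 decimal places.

The responsibility of component k is π_k f_k(x) divided by Σ_j π_j f_j(x).
Evaluate each component's likelihood at the observed value:
  f_A = (1/(4.4·√(2π)))·exp(−(13.6−9.5)²/(2·4.4²)) = 0.090669·exp(-0.43414) = 0.058737
  f_B = (1/(4.4·√(2π)))·exp(−(13.6−18.6)²/(2·4.4²)) = 0.090669·exp(-0.64566) = 0.047539
  f_C = (1/(4.4·√(2π)))·exp(−(13.6−35.2)²/(2·4.4²)) = 0.090669·exp(-12.04959) = 5.30137e-07
Multiply by the mixture weights:
  π_A·f_A = 0.45 × 0.058737 = 0.0264316
  π_B·f_B = 0.15 × 0.047539 = 0.00713085
  π_C·f_C = 0.40 × 5.30137e-07 = 2.12055e-07
Sum: 0.0264316 + 0.00713085 + 2.12055e-07 = 0.0335627
P(Subgroup A | the observation) ≈ 0.7875

0.7875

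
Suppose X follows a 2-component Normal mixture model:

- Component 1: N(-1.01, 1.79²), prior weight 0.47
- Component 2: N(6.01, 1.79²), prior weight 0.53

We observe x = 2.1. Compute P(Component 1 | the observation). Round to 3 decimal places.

0.681

The responsibility of component k is π_k f_k(x) divided by Σ_j π_j f_j(x).
Component likelihoods at x = 2.1:
  f_1 = (1/(1.79·√(2π)))·exp(−(2.1−-1.01)²/(2·1.79²)) = 0.222873·exp(-1.50933) = 0.0492677
  f_2 = (1/(1.79·√(2π)))·exp(−(2.1−6.01)²/(2·1.79²)) = 0.222873·exp(-2.38571) = 0.0205096
Unnormalised posteriors:
  π_1·f_1 = 0.47 × 0.0492677 = 0.0231558
  π_2·f_2 = 0.53 × 0.0205096 = 0.0108701
Normaliser: 0.0231558 + 0.0108701 = 0.0340259
So the posterior for Component 1 is 0.0231558 / 0.0340259 ≈ 0.681.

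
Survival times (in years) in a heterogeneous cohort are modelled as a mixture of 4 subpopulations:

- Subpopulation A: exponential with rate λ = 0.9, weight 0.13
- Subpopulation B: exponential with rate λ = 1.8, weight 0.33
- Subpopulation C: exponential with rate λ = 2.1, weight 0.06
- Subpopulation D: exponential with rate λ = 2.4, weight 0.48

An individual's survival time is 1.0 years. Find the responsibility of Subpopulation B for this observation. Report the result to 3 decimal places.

0.370

Apply Bayes' rule: the posterior for each component is proportional to its prior times its likelihood at x.
Evaluate each component's likelihood at the observed value:
  p_A = 0.9·e^(−0.9·1.0) = 0.9·e^(−0.9000) = 0.365913
  p_B = 1.8·e^(−1.8·1.0) = 1.8·e^(−1.8000) = 0.297538
  p_C = 2.1·e^(−2.1·1.0) = 2.1·e^(−2.1000) = 0.257158
  p_D = 2.4·e^(−2.4·1.0) = 2.4·e^(−2.4000) = 0.217723
Multiply by the mixture weights:
  π_A·p_A = 0.13 × 0.365913 = 0.0475687
  π_B·p_B = 0.33 × 0.297538 = 0.0981875
  π_C·p_C = 0.06 × 0.257158 = 0.0154295
  π_D·p_D = 0.48 × 0.217723 = 0.104507
Sum: 0.0475687 + 0.0981875 + 0.0154295 + 0.104507 = 0.265693
So the posterior for Subpopulation B is 0.0981875 / 0.265693 ≈ 0.370.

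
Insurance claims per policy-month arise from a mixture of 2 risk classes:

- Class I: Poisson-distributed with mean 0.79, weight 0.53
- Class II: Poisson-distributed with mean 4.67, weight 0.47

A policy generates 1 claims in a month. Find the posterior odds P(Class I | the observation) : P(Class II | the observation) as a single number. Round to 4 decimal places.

9.2374

The posterior odds equal the prior odds times the likelihood ratio: (P(Z=i)/P(Z=j))·(f_i(x)/f_j(x)).
Poisson probabilities:
  p_I = e^(−0.79)·0.79^1/1! = 0.358537
  p_II = e^(−4.67)·4.67^1/1! = 0.0437685
Posterior odds = (P(Z=I)·p_I) / (P(Z=II)·p_II) = (0.53·0.358537) / (0.47·0.0437685) = 0.190025 / 0.0205712 ≈ 9.2374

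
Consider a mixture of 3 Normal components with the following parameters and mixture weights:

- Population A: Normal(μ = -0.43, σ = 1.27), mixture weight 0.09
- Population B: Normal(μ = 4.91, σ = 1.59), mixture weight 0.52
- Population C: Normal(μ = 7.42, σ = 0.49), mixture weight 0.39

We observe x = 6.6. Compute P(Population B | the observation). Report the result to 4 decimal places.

By Bayes' theorem, P(k | x) = π_k f_k(x) / Σ_j π_j f_j(x).
Evaluate each component's likelihood at the observed value:
  L_A = 6.97419e-08
  L_B = 0.142624
  L_C = 0.200721
Multiply by the mixture weights:
  π_A·L_A = 0.09 × 6.97419e-08 = 6.27677e-09
  π_B·L_B = 0.52 × 0.142624 = 0.0741645
  π_C·L_C = 0.39 × 0.200721 = 0.0782813
Sum: 6.27677e-09 + 0.0741645 + 0.0782813 = 0.152446
Responsibility of Population B: 0.0741645 / 0.152446 ≈ 0.4865

0.4865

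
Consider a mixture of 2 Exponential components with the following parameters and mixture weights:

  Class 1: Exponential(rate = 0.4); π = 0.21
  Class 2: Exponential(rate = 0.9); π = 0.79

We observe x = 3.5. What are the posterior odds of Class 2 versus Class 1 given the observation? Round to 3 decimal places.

1.471

Since P(k|x) ∝ P(Z=k) f_k(x), the posterior odds are P(Z=i) f_i(x) / (P(Z=j) f_j(x)).
Exponential densities:
  f_1 = 0.4·e^(−0.4·3.5) = 0.4·e^(−1.4000) = 0.0986388
  f_2 = 0.9·e^(−0.9·3.5) = 0.9·e^(−3.1500) = 0.0385669
0.0304679 / 0.0207141 ≈ 1.471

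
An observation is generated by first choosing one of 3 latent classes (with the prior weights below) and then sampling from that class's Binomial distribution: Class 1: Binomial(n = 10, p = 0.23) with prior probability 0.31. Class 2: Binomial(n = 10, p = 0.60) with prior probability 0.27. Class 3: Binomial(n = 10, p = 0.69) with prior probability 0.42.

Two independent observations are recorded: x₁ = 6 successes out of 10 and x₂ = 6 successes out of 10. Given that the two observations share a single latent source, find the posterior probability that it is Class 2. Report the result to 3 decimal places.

Posterior ∝ prior × likelihood, so P(k | x) ∝ w_k f_k(x); normalise over all components.
Since both observations come from the same component, the likelihood for component k is f_k(x₁)·f_k(x₂).
  L_1 = [0.0109282] × [0.0109282] = 0.000119426
  L_2 = [0.250823] × [0.250823] = 0.062912
  L_3 = [0.209296] × [0.209296] = 0.0438048
Unnormalised posteriors:
  w_1·L_1 = 0.31 × 0.000119426 = 3.7022e-05
  w_2·L_2 = 0.27 × 0.062912 = 0.0169862
  w_3·L_3 = 0.42 × 0.0438048 = 0.018398
Sum: 3.7022e-05 + 0.0169862 + 0.018398 = 0.0354213
So the posterior for Class 2 is 0.0169862 / 0.0354213 ≈ 0.480.

0.480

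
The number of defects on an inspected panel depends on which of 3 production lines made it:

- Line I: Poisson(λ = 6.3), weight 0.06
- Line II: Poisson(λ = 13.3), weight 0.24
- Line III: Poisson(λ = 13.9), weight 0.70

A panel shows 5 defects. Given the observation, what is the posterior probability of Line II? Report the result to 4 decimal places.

0.1049

The responsibility of component k is π_k f_k(x) divided by Σ_j π_j f_j(x).
Component likelihoods at x = 5 defects:
  f_I = 0.151868
  f_II = 0.00580711
  f_III = 0.00397374
Unnormalised posteriors:
  π_I·f_I = 0.06 × 0.151868 = 0.00911208
  π_II·f_II = 0.24 × 0.00580711 = 0.00139371
  π_III·f_III = 0.70 × 0.00397374 = 0.00278162
Denominator: 0.00911208 + 0.00139371 + 0.00278162 = 0.0132874
P(Line II | 5 defects) = 0.00139371 / 0.0132874 ≈ 0.1049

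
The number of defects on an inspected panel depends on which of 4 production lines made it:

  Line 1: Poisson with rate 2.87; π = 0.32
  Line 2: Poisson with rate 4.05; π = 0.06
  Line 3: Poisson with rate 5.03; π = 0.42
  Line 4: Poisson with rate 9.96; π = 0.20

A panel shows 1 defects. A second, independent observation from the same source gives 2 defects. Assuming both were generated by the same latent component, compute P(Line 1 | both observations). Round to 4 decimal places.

Apply Bayes' rule: the posterior for each component is proportional to its prior times its likelihood at x.
Since both observations come from the same component, the likelihood for component k is f_k(x₁)·f_k(x₂).
  p_1 = [0.162726] × [0.233512] = 0.0379984
  p_2 = [0.0705606] × [0.142885] = 0.0100821
  p_3 = [0.0328902] × [0.0827189] = 0.00272064
  p_4 = [0.000470637] × [0.00234377] = 1.10307e-06
Unnormalised posteriors:
  π_1·p_1 = 0.32 × 0.0379984 = 0.0121595
  π_2·p_2 = 0.06 × 0.0100821 = 0.000604924
  π_3·p_3 = 0.42 × 0.00272064 = 0.00114267
  π_4·p_4 = 0.20 × 1.10307e-06 = 2.20613e-07
Normaliser: 0.0121595 + 0.000604924 + 0.00114267 + 2.20613e-07 = 0.0139073
Responsibility of Line 1: 0.0121595 / 0.0139073 ≈ 0.8743

0.8743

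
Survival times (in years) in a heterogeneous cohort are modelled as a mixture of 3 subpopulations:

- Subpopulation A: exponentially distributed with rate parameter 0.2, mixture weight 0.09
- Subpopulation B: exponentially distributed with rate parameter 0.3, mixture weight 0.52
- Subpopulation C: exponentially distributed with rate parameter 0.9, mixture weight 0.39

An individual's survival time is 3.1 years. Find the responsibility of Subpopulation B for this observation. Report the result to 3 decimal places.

0.663

By Bayes' theorem, P(k | x) = π_k f_k(x) / Σ_j π_j f_j(x).
Exponential densities:
  p_A = 0.2·e^(−0.2·3.1) = 0.2·e^(−0.6200) = 0.107589
  p_B = 0.3·e^(−0.3·3.1) = 0.3·e^(−0.9300) = 0.118366
  p_C = 0.9·e^(−0.9·3.1) = 0.9·e^(−2.7900) = 0.0552791
Multiply by the mixture weights:
  π_A·p_A = 0.09 × 0.107589 = 0.009683
  π_B·p_B = 0.52 × 0.118366 = 0.0615504
  π_C·p_C = 0.39 × 0.0552791 = 0.0215588
Sum: 0.009683 + 0.0615504 + 0.0215588 = 0.0927922
Responsibility of Subpopulation B: 0.0615504 / 0.0927922 ≈ 0.663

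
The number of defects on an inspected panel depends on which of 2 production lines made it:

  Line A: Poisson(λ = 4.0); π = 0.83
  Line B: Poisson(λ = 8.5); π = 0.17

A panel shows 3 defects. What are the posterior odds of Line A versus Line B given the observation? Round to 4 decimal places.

45.8013

Only the two components matter; the odds are (π_i f_i(x)) / (π_j f_j(x)).
Component likelihoods at x = 3 defects:
  f_A = e^(−4.0)·4.0^3/3! = 0.195367
  f_B = e^(−8.5)·8.5^3/3! = 0.0208258
Posterior odds = (π_A·f_A) / (π_B·f_B) = (0.83·0.195367) / (0.17·0.0208258) = 0.162154 / 0.00354039 ≈ 45.8013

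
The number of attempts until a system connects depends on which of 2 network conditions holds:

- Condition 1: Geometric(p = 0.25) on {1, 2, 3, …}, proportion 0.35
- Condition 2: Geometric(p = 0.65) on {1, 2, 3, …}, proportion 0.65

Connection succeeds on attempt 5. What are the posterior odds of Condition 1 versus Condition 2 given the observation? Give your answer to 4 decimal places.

The posterior odds equal the prior odds times the likelihood ratio: (w_i/w_j)·(f_i(x)/f_j(x)).
Evaluate each component's likelihood at the observed value:
  p_1 = 0.25·(1−0.25)^4 = 0.25·0.316406 = 0.0791016
  p_2 = 0.65·(1−0.65)^4 = 0.65·0.0150062 = 0.00975406
Posterior odds = (w_1·p_1) / (w_2·p_2) = (0.35·0.0791016) / (0.65·0.00975406) = 0.0276855 / 0.00634014 ≈ 4.3667

4.3667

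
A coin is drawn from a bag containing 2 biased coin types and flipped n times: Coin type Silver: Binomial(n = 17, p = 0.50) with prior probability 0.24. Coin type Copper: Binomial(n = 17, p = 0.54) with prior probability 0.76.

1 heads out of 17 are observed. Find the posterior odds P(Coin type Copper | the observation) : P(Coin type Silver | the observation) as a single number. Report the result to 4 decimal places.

The posterior odds equal the prior odds times the likelihood ratio: (P(Z=i)/P(Z=j))·(f_i(x)/f_j(x)).
Binomial probabilities:
  f_Silver = 0.0001297
  f_Copper = 3.6895e-05
Odds = (0.76/0.24) × (3.6895e-05/0.0001297) = 3.16667 × 0.284465 ≈ 0.9008

0.9008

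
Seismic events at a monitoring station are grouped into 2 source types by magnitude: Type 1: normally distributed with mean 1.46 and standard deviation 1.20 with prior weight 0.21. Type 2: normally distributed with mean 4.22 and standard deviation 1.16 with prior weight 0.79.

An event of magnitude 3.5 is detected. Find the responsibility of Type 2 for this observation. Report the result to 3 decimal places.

0.932

Posterior ∝ prior × likelihood, so P(k | x) ∝ P(Z=k) f_k(x); normalise over all components.
Evaluate each component's likelihood at the observed value:
  L_1 = 0.0783742
  L_2 = 0.283658
Unnormalised posteriors:
  P(Z=1)·L_1 = 0.21 × 0.0783742 = 0.0164586
  P(Z=2)·L_2 = 0.79 × 0.283658 = 0.22409
Marginal: 0.0164586 + 0.22409 = 0.240548
P(Type 2 | data) = 0.22409 / 0.240548 ≈ 0.932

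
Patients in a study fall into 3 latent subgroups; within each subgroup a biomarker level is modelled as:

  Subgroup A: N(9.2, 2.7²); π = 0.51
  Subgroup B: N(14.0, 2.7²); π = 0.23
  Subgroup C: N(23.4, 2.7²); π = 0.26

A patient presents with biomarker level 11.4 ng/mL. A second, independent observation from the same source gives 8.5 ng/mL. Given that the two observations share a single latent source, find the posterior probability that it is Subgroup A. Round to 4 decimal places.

Apply Bayes' rule: the posterior for each component is proportional to its prior times its likelihood at x.
Since both observations come from the same component, the likelihood for component k is f_k(x₁)·f_k(x₂).
  p_A = [0.106017] × [0.142873] = 0.015147
  p_B = [0.0929365] × [0.0185562] = 0.00172455
  p_C = [7.58959e-06] × [3.60192e-08] = 2.73371e-13
Multiply by the mixture weights:
  π_A·p_A = 0.51 × 0.015147 = 0.00772499
  π_B·p_B = 0.23 × 0.00172455 = 0.000396646
  π_C·p_C = 0.26 × 2.73371e-13 = 7.10764e-14
Normaliser: 0.00772499 + 0.000396646 + 7.10764e-14 = 0.00812164
So the posterior for Subgroup A is 0.00772499 / 0.00812164 ≈ 0.9512.

0.9512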